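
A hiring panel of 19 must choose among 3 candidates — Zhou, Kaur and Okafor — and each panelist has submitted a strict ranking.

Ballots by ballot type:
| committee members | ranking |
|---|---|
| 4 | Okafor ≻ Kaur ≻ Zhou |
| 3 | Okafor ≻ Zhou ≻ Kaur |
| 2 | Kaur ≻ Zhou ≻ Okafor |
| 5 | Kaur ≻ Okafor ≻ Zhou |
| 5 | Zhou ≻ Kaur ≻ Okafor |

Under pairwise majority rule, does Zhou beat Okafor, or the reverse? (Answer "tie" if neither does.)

Okafor

Ballots ranking Zhou above Okafor: 2 + 5 = 7.
Ballots ranking Okafor above Zhou: 19 − 7 = 12.
Okafor wins the head-to-head 12–7.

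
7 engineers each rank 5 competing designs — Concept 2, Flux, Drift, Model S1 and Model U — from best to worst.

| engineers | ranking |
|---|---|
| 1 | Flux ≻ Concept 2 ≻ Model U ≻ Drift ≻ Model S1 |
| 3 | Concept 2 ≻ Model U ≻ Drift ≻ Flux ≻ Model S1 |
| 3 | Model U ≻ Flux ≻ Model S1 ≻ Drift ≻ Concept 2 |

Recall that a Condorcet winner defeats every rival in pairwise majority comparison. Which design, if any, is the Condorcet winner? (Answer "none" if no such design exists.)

none

Check each pair by majority over 7 ballots:
Concept 2 vs Flux: Flux, 4–3.
Concept 2 vs Drift: Concept 2 wins 4–3.
Concept 2 vs Model S1: Concept 2, 4–3.
Concept 2–Model U: Concept 2 4–3.
Flux–Drift: Flux 4–3.
Flux vs Model S1: Flux, 7–0.
Flux–Model U: Model U 6–1.
Drift vs Model S1: Drift wins 4–3.
Drift–Model U: Model U 7–0.
Model S1–Model U: Model U 7–0.
Every design loses at least once (Concept 2 loses to Flux; Flux loses to Model U; Drift loses to Concept 2; Model S1 loses to Concept 2; Model U loses to Concept 2). The majority relation contains the cycle Concept 2 → Model U → Flux → Concept 2, so there is no Condorcet winner.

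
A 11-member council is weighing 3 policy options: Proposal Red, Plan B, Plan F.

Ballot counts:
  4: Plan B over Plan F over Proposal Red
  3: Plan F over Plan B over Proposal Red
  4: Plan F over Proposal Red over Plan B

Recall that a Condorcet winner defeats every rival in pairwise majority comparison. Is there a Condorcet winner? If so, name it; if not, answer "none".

Plan F

Head-to-head results (11 council members):
Proposal Red vs Plan B: 4 to 7, Plan B.
Proposal Red vs Plan F: Proposal Red is ranked higher on 0 ballots, Plan F on 11. Plan F wins 11–0.
Plan B vs Plan F: Plan B is ranked higher on 4 ballots, Plan F on 7. Plan F wins 7–4.
Only Plan F has no losses; Plan F is the Condorcet winner.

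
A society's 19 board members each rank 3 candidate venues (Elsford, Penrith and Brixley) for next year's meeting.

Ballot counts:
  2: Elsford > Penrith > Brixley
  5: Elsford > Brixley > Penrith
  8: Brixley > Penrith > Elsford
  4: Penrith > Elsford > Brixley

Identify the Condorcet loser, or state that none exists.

Pairwise majorities:
Elsford vs Penrith: Elsford preferred on 2+5 = 7 ballots; Penrith wins 12–7.
Elsford vs Brixley: Elsford is ranked higher on 2+5+4 = 11 ballots, Brixley on 8. Elsford wins 11–8.
Penrith–Brixley: Brixley 13–6.
No city is winless: Elsford beats Brixley; Penrith beats Elsford; Brixley beats Penrith. There is no Condorcet loser.

none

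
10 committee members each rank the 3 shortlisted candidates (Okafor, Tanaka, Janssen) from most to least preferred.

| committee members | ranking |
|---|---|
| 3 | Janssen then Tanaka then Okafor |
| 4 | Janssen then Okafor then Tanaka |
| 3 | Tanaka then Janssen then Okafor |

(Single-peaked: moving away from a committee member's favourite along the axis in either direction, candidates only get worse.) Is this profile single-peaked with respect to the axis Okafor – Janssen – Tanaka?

yes

Axis positions: Okafor=1, Janssen=2, Tanaka=3.
Group 1 (peak Janssen at position 2): ranking walks positions 2-3-1, expanding outward from the peak — single-peaked.
Group 2 (peak Janssen at position 2): ranking walks positions 2-1-3, expanding outward from the peak — single-peaked.
Group 3 (peak Tanaka at position 3): ranking walks positions 3-2-1, expanding outward from the peak — single-peaked.
Every ranking is single-peaked on this axis.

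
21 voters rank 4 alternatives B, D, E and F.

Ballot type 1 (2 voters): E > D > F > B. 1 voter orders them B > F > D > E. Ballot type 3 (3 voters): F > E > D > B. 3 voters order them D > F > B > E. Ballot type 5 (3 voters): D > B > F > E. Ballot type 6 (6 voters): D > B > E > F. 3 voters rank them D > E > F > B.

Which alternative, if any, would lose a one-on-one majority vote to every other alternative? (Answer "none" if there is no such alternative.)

Pairwise majorities:
B vs D: B preferred on 1 ballot; D wins 20–1.
B vs E: B is ranked higher on 1+3+3+6 = 13 ballots, E on 8. B wins 13–8.
B vs F: B preferred on 1+3+6 = 10 ballots; F wins 11–10.
D–E: D 16–5.
D vs F: D, 17–4.
E vs F: E, 11–10.
Each alternative has at least one pairwise win (B beats E; D beats B; E beats F; F beats B) — no Condorcet loser.

none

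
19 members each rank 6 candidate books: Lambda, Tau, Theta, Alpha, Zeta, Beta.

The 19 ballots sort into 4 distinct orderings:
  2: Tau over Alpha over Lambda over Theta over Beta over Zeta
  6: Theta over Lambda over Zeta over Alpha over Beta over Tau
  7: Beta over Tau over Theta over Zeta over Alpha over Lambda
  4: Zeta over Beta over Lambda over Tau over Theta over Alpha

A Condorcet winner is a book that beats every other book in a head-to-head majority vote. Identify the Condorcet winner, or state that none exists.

Pairwise majorities:
Lambda vs Tau: Lambda, 10–9.
Lambda vs Theta: Theta wins 13–6.
Lambda vs Alpha: Lambda wins 10–9.
Lambda vs Zeta: Zeta wins 11–8.
Lambda vs Beta: Beta, 11–8.
Tau vs Theta: Tau, 13–6.
Tau–Alpha: Tau 13–6.
Tau–Zeta: Zeta 10–9.
Tau–Beta: Beta 17–2.
Theta–Alpha: Theta 17–2.
Theta vs Zeta: Theta wins 15–4.
Theta–Beta: Beta 11–8.
Alpha–Zeta: Zeta 17–2.
Alpha vs Beta: Beta wins 11–8.
Zeta vs Beta: Zeta, 10–9.
Every book loses at least once (Lambda loses to Theta; Tau loses to Lambda; Theta loses to Tau; Alpha loses to Lambda; Zeta loses to Theta; Beta loses to Zeta). The majority relation contains the cycle Lambda → Tau → Theta → Lambda, so there is no Condorcet winner.

none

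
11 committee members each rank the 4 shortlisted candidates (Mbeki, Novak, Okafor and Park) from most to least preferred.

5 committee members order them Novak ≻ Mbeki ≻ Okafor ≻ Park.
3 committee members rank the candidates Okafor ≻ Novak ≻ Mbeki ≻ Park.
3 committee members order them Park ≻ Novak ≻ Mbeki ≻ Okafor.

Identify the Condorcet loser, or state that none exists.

Head-to-head results (11 committee members):
Mbeki vs Novak: Novak wins 11–0.
Mbeki–Okafor: Mbeki 8–3.
Mbeki vs Park: Mbeki, 8–3.
Novak–Okafor: Novak 8–3.
Novak vs Park: Novak wins 8–3.
Okafor vs Park: 8 to 3, Okafor.
Only Park has no wins; Park is the Condorcet loser.

Park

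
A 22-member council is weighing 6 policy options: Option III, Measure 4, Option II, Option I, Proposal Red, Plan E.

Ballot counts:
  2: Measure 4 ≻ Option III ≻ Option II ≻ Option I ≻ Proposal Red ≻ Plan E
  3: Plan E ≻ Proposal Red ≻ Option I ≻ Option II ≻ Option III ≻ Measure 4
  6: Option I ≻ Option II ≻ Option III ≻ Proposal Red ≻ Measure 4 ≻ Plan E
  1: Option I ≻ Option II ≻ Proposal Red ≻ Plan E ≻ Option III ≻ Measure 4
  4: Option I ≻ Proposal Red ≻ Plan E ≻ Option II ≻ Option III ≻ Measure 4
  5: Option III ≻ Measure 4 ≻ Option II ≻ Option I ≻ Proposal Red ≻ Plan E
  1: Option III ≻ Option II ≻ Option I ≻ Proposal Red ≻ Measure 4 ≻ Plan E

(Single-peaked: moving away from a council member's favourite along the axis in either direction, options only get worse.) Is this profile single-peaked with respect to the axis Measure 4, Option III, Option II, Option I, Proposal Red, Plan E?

Axis positions: Measure 4=1, Option III=2, Option II=3, Option I=4, Proposal Red=5, Plan E=6.
Faction 1 (peak Measure 4 at position 1): ranking walks positions 1-2-3-4-5-6, expanding outward from the peak — single-peaked.
Faction 2 (peak Plan E at position 6): ranking walks positions 6-5-4-3-2-1, expanding outward from the peak — single-peaked.
Faction 3 (peak Option I at position 4): ranking walks positions 4-3-2-5-1-6, expanding outward from the peak — single-peaked.
Faction 4 (peak Option I at position 4): ranking walks positions 4-3-5-6-2-1, expanding outward from the peak — single-peaked.
Faction 5 (peak Option I at position 4): ranking walks positions 4-5-6-3-2-1, expanding outward from the peak — single-peaked.
Faction 6 (peak Option III at position 2): ranking walks positions 2-1-3-4-5-6, expanding outward from the peak — single-peaked.
Faction 7 (peak Option III at position 2): ranking walks positions 2-3-4-5-1-6, expanding outward from the peak — single-peaked.
Every ranking is single-peaked on this axis.

yes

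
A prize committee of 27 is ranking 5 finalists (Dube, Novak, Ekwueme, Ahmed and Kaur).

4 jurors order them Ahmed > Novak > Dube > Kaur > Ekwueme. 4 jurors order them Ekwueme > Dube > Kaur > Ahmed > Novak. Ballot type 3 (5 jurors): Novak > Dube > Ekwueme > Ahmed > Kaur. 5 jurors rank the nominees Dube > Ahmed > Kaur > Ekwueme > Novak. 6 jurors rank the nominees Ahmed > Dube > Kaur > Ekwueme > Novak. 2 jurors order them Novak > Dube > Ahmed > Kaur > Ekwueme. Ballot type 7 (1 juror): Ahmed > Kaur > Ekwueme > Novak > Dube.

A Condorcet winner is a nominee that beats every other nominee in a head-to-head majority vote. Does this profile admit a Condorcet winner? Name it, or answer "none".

Dube

Head-to-head results (27 jurors):
Dube vs Novak: 4+5+6 = 15 for Dube, 12 for Novak — Dube by 15–12.
Dube vs Ekwueme: Dube preferred on 4+5+5+6+2 = 22 ballots; Dube wins 22–5.
Dube vs Ahmed: Dube is ranked higher on 4+5+5+2 = 16 ballots, Ahmed on 11. Dube wins 16–11.
Dube vs Kaur: 26 to 1, Dube.
Novak vs Ekwueme: Novak is ranked higher on 4+5+2 = 11 ballots, Ekwueme on 16. Ekwueme wins 16–11.
Novak vs Ahmed: Novak preferred on 5+2 = 7 ballots; Ahmed wins 20–7.
Novak vs Kaur: Novak preferred on 4+5+2 = 11 ballots; Kaur wins 16–11.
Ekwueme vs Ahmed: Ekwueme preferred on 4+5 = 9 ballots; Ahmed wins 18–9.
Ekwueme vs Kaur: 9 to 18, Kaur.
Ahmed vs Kaur: 23 to 4, Ahmed.
Dube wins every pairwise contest, so Dube is the Condorcet winner.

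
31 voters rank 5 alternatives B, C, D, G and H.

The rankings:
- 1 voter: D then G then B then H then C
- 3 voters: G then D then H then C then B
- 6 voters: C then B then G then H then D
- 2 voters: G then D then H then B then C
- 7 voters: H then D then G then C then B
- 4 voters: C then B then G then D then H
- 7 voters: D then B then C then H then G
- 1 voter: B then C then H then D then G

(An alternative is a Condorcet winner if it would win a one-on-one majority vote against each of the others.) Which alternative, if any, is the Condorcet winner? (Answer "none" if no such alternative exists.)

Check each pair by majority over 31 ballots:
B vs C: C, 20–11.
B vs D: D, 20–11.
B vs G: B, 18–13.
B vs H: B wins 19–12.
C–D: D 20–11.
C–G: C 18–13.
C vs H: C, 18–13.
D vs G: D, 16–15.
D vs H: D preferred on 1+3+2+4+7 = 17 ballots; D wins 17–14.
G vs H: G is ranked higher on 1+3+6+2+4 = 16 ballots, H on 15. G wins 16–15.
D wins every pairwise contest, so D is the Condorcet winner.

D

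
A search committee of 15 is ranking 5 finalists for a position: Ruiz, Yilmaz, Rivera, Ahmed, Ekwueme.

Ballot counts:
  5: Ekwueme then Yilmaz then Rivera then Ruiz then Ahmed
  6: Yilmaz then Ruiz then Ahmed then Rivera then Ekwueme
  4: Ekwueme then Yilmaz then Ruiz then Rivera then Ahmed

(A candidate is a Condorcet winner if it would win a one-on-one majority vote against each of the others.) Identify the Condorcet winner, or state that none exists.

Ekwueme

Check each pair by majority over 15 ballots:
Ruiz vs Yilmaz: 0 to 15, Yilmaz.
Ruiz vs Rivera: Ruiz preferred on 6+4 = 10 ballots; Ruiz wins 10–5.
Ruiz–Ahmed: Ruiz 15–0.
Ruiz vs Ekwueme: 6 for Ruiz, 9 for Ekwueme — Ekwueme by 9–6.
Yilmaz vs Rivera: Yilmaz wins 15–0.
Yilmaz vs Ahmed: Yilmaz is ranked higher on 5+6+4 = 15 ballots, Ahmed on 0. Yilmaz wins 15–0.
Yilmaz vs Ekwueme: Ekwueme, 9–6.
Rivera vs Ahmed: Rivera, 9–6.
Rivera vs Ekwueme: 6 for Rivera, 9 for Ekwueme — Ekwueme by 9–6.
Ahmed vs Ekwueme: Ekwueme, 9–6.
Ekwueme wins every pairwise contest, so Ekwueme is the Condorcet winner.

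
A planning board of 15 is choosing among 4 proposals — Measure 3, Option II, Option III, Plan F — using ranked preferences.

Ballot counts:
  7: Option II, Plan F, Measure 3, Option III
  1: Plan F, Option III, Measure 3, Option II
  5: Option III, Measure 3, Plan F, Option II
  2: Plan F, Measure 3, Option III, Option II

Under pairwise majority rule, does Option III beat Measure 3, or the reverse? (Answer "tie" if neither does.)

Ballots ranking Option III above Measure 3: 1 + 5 = 6.
Ballots ranking Measure 3 above Option III: 15 − 6 = 9.
Measure 3 wins the head-to-head 9–6.

Measure 3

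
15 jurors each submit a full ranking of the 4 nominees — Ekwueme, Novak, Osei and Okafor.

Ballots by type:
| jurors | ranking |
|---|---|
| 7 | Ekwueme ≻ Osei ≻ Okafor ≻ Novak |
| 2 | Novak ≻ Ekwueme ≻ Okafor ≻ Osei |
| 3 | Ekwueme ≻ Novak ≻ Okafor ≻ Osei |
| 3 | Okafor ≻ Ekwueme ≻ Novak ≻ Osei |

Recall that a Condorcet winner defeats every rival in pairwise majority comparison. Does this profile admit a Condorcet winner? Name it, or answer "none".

Ekwueme

Head-to-head results (15 jurors):
Ekwueme vs Novak: 7+3+3 = 13 for Ekwueme, 2 for Novak — Ekwueme by 13–2.
Ekwueme vs Osei: Ekwueme is ranked higher on 7+2+3+3 = 15 ballots, Osei on 0. Ekwueme wins 15–0.
Ekwueme vs Okafor: 7+2+3 = 12 for Ekwueme, 3 for Okafor — Ekwueme by 12–3.
Novak vs Osei: 2+3+3 = 8 for Novak, 7 for Osei — Novak by 8–7.
Novak vs Okafor: 2+3 = 5 for Novak, 10 for Okafor — Okafor by 10–5.
Osei vs Okafor: 7 for Osei, 8 for Okafor — Okafor by 8–7.
Ekwueme beats each of Novak, Osei, Okafor — Ekwueme is the Condorcet winner.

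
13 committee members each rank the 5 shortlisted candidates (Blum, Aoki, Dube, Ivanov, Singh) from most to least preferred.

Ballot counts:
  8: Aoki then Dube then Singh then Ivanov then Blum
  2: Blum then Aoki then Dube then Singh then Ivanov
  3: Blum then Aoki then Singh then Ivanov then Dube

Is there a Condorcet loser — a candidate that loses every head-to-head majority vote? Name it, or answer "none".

Blum

Pairwise majorities:
Blum vs Aoki: Aoki wins 8–5.
Blum vs Dube: Blum preferred on 2+3 = 5 ballots; Dube wins 8–5.
Blum vs Ivanov: 2+3 = 5 for Blum, 8 for Ivanov — Ivanov by 8–5.
Blum vs Singh: 2+3 = 5 for Blum, 8 for Singh — Singh by 8–5.
Aoki vs Dube: Aoki, 13–0.
Aoki vs Ivanov: 8+2+3 = 13 for Aoki, 0 for Ivanov — Aoki by 13–0.
Aoki vs Singh: Aoki wins 13–0.
Dube vs Ivanov: Dube is ranked higher on 8+2 = 10 ballots, Ivanov on 3. Dube wins 10–3.
Dube vs Singh: Dube wins 10–3.
Ivanov–Singh: Singh 13–0.
Only Blum has no wins; Blum is the Condorcet loser.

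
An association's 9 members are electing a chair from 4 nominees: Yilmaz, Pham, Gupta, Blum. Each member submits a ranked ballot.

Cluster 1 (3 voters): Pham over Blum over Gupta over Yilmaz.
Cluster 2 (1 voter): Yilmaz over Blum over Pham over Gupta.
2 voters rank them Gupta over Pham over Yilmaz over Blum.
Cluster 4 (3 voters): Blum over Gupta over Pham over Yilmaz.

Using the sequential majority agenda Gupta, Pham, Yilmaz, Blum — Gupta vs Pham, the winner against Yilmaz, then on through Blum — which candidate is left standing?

Round 1: Gupta vs Pham — 5–4, Gupta advances.
Round 2: Gupta vs Yilmaz — 8–1, Gupta advances.
Round 3: Gupta vs Blum — 2–7, Blum advances.
The agenda winner is Blum.

Blum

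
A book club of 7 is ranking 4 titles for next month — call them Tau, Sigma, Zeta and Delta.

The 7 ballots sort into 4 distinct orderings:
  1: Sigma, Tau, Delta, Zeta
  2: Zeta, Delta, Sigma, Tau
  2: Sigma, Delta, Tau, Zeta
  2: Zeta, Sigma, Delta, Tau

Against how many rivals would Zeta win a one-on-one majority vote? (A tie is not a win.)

3

Zeta against each rival (7 members):
Zeta vs Tau: Zeta is ranked higher on 2+2 = 4 ballots, Tau on 3. Zeta wins 4–3.
Zeta vs Sigma: Zeta, 4–3.
Zeta vs Delta: Zeta wins 4–3.
Zeta beats Tau, Sigma, Delta — 3 pairwise wins.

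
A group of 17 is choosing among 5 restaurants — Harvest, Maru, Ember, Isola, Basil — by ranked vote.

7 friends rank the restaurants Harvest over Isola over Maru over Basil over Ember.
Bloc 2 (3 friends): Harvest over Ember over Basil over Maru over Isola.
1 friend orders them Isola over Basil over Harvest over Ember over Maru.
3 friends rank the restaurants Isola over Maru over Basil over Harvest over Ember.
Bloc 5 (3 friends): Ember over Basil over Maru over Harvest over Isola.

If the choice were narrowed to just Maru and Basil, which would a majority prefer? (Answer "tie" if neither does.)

Ballots ranking Maru above Basil: 7 + 3 = 10.
Ballots ranking Basil above Maru: 17 − 10 = 7.
Maru wins the head-to-head 10–7.

Maru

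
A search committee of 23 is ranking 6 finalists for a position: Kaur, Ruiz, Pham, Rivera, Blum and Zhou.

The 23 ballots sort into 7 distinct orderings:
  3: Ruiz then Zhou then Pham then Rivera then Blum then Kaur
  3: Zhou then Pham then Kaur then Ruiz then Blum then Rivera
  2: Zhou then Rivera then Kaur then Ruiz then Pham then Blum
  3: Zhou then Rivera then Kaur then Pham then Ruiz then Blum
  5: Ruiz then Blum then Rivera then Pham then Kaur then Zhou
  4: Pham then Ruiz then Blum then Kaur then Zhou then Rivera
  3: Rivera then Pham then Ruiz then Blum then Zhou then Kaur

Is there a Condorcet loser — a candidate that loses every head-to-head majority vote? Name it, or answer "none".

Kaur

Pairwise majorities:
Kaur vs Ruiz: 3+2+3 = 8 for Kaur, 15 for Ruiz — Ruiz by 15–8.
Kaur vs Pham: Pham, 18–5.
Kaur vs Rivera: Rivera wins 16–7.
Kaur vs Blum: Kaur is ranked higher on 3+2+3 = 8 ballots, Blum on 15. Blum wins 15–8.
Kaur vs Zhou: 9 to 14, Zhou.
Ruiz vs Pham: 3+2+5 = 10 for Ruiz, 13 for Pham — Pham by 13–10.
Ruiz–Rivera: Ruiz 15–8.
Ruiz vs Blum: 23 to 0, Ruiz.
Ruiz vs Zhou: Ruiz, 15–8.
Pham–Rivera: Rivera 13–10.
Pham vs Blum: Pham preferred on 3+3+2+3+4+3 = 18 ballots; Pham wins 18–5.
Pham vs Zhou: Pham is ranked higher on 5+4+3 = 12 ballots, Zhou on 11. Pham wins 12–11.
Rivera vs Blum: 3+2+3+3 = 11 for Rivera, 12 for Blum — Blum by 12–11.
Rivera–Zhou: Zhou 15–8.
Blum vs Zhou: Blum is ranked higher on 5+4+3 = 12 ballots, Zhou on 11. Blum wins 12–11.
Kaur loses to every other candidate — it is the Condorcet loser.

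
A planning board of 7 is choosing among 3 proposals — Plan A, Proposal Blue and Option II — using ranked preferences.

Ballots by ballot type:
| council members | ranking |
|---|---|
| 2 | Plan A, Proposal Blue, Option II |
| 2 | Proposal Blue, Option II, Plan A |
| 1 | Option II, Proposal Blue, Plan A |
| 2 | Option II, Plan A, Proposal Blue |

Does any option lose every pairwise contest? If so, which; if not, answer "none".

none

Pairwise majorities:
Plan A vs Proposal Blue: Plan A, 4–3.
Plan A vs Option II: Option II, 5–2.
Proposal Blue vs Option II: Proposal Blue wins 4–3.
No option is winless: Plan A beats Proposal Blue; Proposal Blue beats Option II; Option II beats Plan A. There is no Condorcet loser.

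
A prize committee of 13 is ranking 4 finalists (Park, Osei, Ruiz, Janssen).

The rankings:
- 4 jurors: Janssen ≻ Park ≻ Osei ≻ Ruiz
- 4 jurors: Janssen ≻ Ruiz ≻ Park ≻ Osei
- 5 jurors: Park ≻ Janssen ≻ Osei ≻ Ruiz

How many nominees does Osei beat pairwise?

Osei against each rival (13 jurors):
Osei vs Park: Park, 13–0.
Osei vs Ruiz: Osei preferred on 4+5 = 9 ballots; Osei wins 9–4.
Osei vs Janssen: Osei is ranked higher on 0 ballots, Janssen on 13. Janssen wins 13–0.
Osei beats Ruiz; loses to Park, Janssen — 1 pairwise win.

1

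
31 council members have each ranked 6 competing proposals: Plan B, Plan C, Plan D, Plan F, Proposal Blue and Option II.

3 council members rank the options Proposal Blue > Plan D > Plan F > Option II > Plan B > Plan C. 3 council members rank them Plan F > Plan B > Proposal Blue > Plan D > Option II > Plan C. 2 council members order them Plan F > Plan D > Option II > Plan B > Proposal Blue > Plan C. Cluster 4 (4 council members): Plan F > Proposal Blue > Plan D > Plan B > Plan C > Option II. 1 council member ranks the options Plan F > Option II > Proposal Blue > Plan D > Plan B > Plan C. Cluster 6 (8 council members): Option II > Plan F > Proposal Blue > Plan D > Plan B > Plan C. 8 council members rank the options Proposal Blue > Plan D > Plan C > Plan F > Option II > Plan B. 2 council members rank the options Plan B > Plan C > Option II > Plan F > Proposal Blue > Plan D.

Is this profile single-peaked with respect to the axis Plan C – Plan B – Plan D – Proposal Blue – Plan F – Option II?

no

Axis positions: Plan C=1, Plan B=2, Plan D=3, Proposal Blue=4, Plan F=5, Option II=6.
Cluster 1 (peak Proposal Blue at position 4): ranking walks positions 4-3-5-6-2-1, expanding outward from the peak — single-peaked.
Cluster 2: ranking walks positions 5-2-4-3-6-1; Plan B is ranked above Proposal Blue even though Proposal Blue lies between Plan B and the peak Plan F on the axis — preferences dip and rise again. Not single-peaked.
Cluster 3: ranking walks positions 5-3-6-2-4-1; Plan D is ranked above Proposal Blue even though Proposal Blue lies between Plan D and the peak Plan F on the axis — preferences dip and rise again. Not single-peaked.
Cluster 4 (peak Plan F at position 5): ranking walks positions 5-4-3-2-1-6, expanding outward from the peak — single-peaked.
Cluster 5 (peak Plan F at position 5): ranking walks positions 5-6-4-3-2-1, expanding outward from the peak — single-peaked.
Cluster 6 (peak Option II at position 6): ranking walks positions 6-5-4-3-2-1, expanding outward from the peak — single-peaked.
Cluster 7: ranking walks positions 4-3-1-5-6-2; Plan C is ranked above Plan B even though Plan B lies between Plan C and the peak Proposal Blue on the axis — preferences dip and rise again. Not single-peaked.
Cluster 8: ranking walks positions 2-1-6-5-4-3; Option II is ranked above Plan D even though Plan D lies between Option II and the peak Plan B on the axis — preferences dip and rise again. Not single-peaked.
Cluster 2 violates single-peakedness, so the profile is not single-peaked on this axis.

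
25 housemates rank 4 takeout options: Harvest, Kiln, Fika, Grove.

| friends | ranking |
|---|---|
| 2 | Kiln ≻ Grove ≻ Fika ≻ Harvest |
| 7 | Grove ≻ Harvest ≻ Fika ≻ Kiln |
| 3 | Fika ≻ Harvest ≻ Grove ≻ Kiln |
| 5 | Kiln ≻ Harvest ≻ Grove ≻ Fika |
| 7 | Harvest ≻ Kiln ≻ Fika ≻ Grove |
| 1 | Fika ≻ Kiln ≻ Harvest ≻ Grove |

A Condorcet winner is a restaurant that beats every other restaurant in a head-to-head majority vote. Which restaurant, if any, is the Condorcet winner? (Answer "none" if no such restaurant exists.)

Pairwise majorities:
Harvest vs Kiln: 7+3+7 = 17 for Harvest, 8 for Kiln — Harvest by 17–8.
Harvest vs Fika: 19 to 6, Harvest.
Harvest vs Grove: 3+5+7+1 = 16 for Harvest, 9 for Grove — Harvest by 16–9.
Kiln vs Fika: Kiln preferred on 2+5+7 = 14 ballots; Kiln wins 14–11.
Kiln vs Grove: 15 to 10, Kiln.
Fika vs Grove: 3+7+1 = 11 for Fika, 14 for Grove — Grove by 14–11.
Only Harvest has no losses; Harvest is the Condorcet winner.

Harvest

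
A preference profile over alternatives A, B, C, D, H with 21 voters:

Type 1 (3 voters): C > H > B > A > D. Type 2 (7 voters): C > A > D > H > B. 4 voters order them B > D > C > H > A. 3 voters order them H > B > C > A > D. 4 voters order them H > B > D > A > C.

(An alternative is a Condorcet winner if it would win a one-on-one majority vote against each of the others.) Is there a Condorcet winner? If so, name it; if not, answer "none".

Pairwise majorities:
A vs B: A preferred on 7 ballots; B wins 14–7.
A vs C: 4 to 17, C.
A vs D: A, 13–8.
A vs H: 7 for A, 14 for H — H by 14–7.
B vs C: B is ranked higher on 4+3+4 = 11 ballots, C on 10. B wins 11–10.
B vs D: B preferred on 3+4+3+4 = 14 ballots; B wins 14–7.
B vs H: B is ranked higher on 4 ballots, H on 17. H wins 17–4.
C vs D: 3+7+3 = 13 for C, 8 for D — C by 13–8.
C vs H: C preferred on 3+7+4 = 14 ballots; C wins 14–7.
D vs H: D wins 11–10.
No alternative is unbeaten: A loses to B; B loses to H; C loses to B; D loses to A; H loses to C. In particular A > D > H > A is a majority cycle — no Condorcet winner exists.

none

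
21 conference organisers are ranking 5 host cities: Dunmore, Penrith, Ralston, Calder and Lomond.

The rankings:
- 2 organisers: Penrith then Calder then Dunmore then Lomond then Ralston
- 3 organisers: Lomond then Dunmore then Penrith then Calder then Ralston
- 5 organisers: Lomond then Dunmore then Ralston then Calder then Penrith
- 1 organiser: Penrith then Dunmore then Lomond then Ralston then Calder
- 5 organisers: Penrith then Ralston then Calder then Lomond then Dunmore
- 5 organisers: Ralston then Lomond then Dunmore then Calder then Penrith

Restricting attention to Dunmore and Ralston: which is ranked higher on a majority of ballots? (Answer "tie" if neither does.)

Dunmore

Ballots ranking Dunmore above Ralston: 2 + 3 + 5 + 1 = 11.
Ballots ranking Ralston above Dunmore: 21 − 11 = 10.
Dunmore wins the head-to-head 11–10.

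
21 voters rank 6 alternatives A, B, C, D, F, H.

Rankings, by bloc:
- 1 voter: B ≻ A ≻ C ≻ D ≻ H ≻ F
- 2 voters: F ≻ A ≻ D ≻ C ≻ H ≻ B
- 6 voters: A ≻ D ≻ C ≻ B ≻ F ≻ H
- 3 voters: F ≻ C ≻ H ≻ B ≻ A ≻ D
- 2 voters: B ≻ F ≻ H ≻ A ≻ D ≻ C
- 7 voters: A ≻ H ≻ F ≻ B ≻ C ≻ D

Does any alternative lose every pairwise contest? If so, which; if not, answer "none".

Head-to-head results (21 voters):
A vs B: A preferred on 2+6+7 = 15 ballots; A wins 15–6.
A vs C: A preferred on 1+2+6+2+7 = 18 ballots; A wins 18–3.
A vs D: 21 to 0, A.
A–F: A 14–7.
A vs H: A preferred on 1+2+6+7 = 16 ballots; A wins 16–5.
B vs C: B preferred on 1+2+7 = 10 ballots; C wins 11–10.
B–D: B 13–8.
B vs F: F wins 12–9.
B–H: H 12–9.
C vs D: 1+3+7 = 11 for C, 10 for D — C by 11–10.
C–F: F 14–7.
C vs H: 12 to 9, C.
D vs F: F, 14–7.
D vs H: 1+2+6 = 9 for D, 12 for H — H by 12–9.
F vs H: F is ranked higher on 2+6+3+2 = 13 ballots, H on 8. F wins 13–8.
Only D has no wins; D is the Condorcet loser.

D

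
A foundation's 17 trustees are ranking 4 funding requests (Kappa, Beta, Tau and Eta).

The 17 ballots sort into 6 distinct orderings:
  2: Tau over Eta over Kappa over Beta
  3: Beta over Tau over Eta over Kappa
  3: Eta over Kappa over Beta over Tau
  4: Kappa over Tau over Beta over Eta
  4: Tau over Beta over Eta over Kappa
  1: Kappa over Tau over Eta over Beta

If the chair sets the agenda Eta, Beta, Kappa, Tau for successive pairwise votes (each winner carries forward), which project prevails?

Tau

Round 1: Eta vs Beta — 6–11, Beta advances.
Round 2: Beta vs Kappa — 7–10, Kappa advances.
Round 3: Kappa vs Tau — 8–9, Tau advances.
The agenda winner is Tau.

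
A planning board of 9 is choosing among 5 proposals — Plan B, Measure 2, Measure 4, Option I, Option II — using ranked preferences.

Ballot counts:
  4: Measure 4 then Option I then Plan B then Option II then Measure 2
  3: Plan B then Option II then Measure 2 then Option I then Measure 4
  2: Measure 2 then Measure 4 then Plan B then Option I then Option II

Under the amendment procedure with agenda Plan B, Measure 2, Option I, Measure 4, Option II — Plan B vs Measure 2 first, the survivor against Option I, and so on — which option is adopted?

Round 1: Plan B vs Measure 2 — 7–2, Plan B advances.
Round 2: Plan B vs Option I — 5–4, Plan B advances.
Round 3: Plan B vs Measure 4 — 3–6, Measure 4 advances.
Round 4: Measure 4 vs Option II — 6–3, Measure 4 advances.
Measure 4 survives the agenda.

Measure 4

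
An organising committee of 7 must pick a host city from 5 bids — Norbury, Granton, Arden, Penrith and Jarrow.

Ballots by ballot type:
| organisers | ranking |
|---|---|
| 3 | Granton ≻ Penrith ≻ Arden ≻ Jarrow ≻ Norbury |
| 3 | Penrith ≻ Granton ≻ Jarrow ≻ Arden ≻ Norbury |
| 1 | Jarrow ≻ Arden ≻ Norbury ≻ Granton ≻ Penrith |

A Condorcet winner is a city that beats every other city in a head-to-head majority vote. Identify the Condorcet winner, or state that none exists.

Check each pair by majority over 7 ballots:
Norbury vs Granton: Granton wins 6–1.
Norbury vs Arden: Norbury is ranked higher on 0 ballots, Arden on 7. Arden wins 7–0.
Norbury vs Penrith: Penrith wins 6–1.
Norbury vs Jarrow: Jarrow, 7–0.
Granton–Arden: Granton 6–1.
Granton vs Penrith: 3+1 = 4 for Granton, 3 for Penrith — Granton by 4–3.
Granton vs Jarrow: 6 to 1, Granton.
Arden vs Penrith: 1 for Arden, 6 for Penrith — Penrith by 6–1.
Arden vs Jarrow: Jarrow, 4–3.
Penrith vs Jarrow: Penrith wins 6–1.
Only Granton has no losses; Granton is the Condorcet winner.

Granton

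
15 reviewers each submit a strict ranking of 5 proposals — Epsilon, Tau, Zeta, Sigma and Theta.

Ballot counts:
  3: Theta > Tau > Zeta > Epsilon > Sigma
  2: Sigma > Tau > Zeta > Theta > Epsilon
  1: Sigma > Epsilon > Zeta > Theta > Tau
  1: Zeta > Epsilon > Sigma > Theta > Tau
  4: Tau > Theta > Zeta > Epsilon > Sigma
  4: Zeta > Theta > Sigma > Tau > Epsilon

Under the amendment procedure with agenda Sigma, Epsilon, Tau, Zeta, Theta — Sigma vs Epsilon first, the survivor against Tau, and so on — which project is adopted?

Theta

Round 1: Sigma vs Epsilon — 7–8, Epsilon advances.
Round 2: Epsilon vs Tau — 2–13, Tau advances.
Round 3: Tau vs Zeta — 9–6, Tau advances.
Round 4: Tau vs Theta — 6–9, Theta advances.
Theta survives the agenda.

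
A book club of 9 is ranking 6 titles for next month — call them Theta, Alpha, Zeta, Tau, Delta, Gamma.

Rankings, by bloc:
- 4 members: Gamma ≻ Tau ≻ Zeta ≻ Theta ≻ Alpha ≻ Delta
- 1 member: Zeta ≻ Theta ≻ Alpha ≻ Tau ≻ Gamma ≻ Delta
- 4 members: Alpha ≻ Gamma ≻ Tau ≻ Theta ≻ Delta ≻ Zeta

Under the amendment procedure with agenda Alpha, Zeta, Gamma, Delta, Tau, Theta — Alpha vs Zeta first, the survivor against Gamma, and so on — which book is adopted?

Gamma

Round 1: Alpha vs Zeta — 4–5, Zeta advances.
Round 2: Zeta vs Gamma — 1–8, Gamma advances.
Round 3: Gamma vs Delta — 9–0, Gamma advances.
Round 4: Gamma vs Tau — 8–1, Gamma advances.
Round 5: Gamma vs Theta — 8–1, Gamma advances.
Gamma survives the agenda.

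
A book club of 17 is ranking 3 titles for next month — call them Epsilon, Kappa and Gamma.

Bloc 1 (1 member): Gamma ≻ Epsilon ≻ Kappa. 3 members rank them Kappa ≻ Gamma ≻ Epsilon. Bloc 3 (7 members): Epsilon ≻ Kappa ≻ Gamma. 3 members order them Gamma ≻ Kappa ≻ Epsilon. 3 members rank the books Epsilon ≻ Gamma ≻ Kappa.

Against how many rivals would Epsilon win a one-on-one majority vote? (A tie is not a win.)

2

Epsilon against each rival (17 members):
Epsilon vs Kappa: 1+7+3 = 11 for Epsilon, 6 for Kappa — Epsilon by 11–6.
Epsilon vs Gamma: Epsilon, 10–7.
Epsilon beats Kappa, Gamma — 2 pairwise wins.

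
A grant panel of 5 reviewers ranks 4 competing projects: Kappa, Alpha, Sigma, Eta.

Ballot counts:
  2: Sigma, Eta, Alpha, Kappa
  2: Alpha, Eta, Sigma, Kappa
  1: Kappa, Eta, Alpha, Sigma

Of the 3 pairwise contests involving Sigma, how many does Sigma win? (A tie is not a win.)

1

Sigma against each rival (5 reviewers):
Sigma vs Kappa: Sigma, 4–1.
Sigma vs Alpha: Alpha wins 3–2.
Sigma–Eta: Eta 3–2.
Sigma beats Kappa; loses to Alpha, Eta — 1 pairwise win.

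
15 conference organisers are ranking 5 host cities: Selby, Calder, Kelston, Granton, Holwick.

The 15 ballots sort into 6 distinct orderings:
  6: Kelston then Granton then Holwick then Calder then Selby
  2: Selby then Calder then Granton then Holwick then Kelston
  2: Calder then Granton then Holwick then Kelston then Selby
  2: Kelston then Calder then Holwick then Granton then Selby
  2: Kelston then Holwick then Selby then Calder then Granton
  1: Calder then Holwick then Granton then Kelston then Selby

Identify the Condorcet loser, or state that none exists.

Selby

Head-to-head results (15 organisers):
Selby vs Calder: Selby preferred on 2+2 = 4 ballots; Calder wins 11–4.
Selby vs Kelston: Selby preferred on 2 ballots; Kelston wins 13–2.
Selby vs Granton: 4 to 11, Granton.
Selby vs Holwick: Holwick wins 13–2.
Calder vs Kelston: Kelston wins 10–5.
Calder vs Granton: Calder wins 9–6.
Calder vs Holwick: 2+2+2+1 = 7 for Calder, 8 for Holwick — Holwick by 8–7.
Kelston vs Granton: Kelston, 10–5.
Kelston vs Holwick: Kelston preferred on 6+2+2 = 10 ballots; Kelston wins 10–5.
Granton vs Holwick: Granton is ranked higher on 6+2+2 = 10 ballots, Holwick on 5. Granton wins 10–5.
Only Selby has no wins; Selby is the Condorcet loser.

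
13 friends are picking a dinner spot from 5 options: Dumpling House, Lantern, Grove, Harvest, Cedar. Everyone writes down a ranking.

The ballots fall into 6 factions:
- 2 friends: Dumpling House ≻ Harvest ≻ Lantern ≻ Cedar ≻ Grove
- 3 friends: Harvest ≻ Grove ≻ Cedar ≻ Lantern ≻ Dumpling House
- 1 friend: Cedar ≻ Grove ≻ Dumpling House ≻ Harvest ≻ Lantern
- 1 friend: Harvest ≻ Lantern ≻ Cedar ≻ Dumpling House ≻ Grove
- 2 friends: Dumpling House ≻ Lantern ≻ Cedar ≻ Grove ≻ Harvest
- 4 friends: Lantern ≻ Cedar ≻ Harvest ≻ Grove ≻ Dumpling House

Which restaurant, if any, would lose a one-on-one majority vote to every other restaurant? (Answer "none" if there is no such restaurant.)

Dumpling House

Pairwise majorities:
Dumpling House vs Lantern: Dumpling House preferred on 2+1+2 = 5 ballots; Lantern wins 8–5.
Dumpling House vs Grove: 2+1+2 = 5 for Dumpling House, 8 for Grove — Grove by 8–5.
Dumpling House vs Harvest: Harvest, 8–5.
Dumpling House vs Cedar: Cedar wins 9–4.
Lantern vs Grove: Lantern is ranked higher on 2+1+2+4 = 9 ballots, Grove on 4. Lantern wins 9–4.
Lantern vs Harvest: Harvest wins 7–6.
Lantern vs Cedar: Lantern wins 9–4.
Grove vs Harvest: 3 to 10, Harvest.
Grove vs Cedar: 3 to 10, Cedar.
Harvest vs Cedar: Cedar, 7–6.
Dumpling House is beaten in every head-to-head and is the Condorcet loser.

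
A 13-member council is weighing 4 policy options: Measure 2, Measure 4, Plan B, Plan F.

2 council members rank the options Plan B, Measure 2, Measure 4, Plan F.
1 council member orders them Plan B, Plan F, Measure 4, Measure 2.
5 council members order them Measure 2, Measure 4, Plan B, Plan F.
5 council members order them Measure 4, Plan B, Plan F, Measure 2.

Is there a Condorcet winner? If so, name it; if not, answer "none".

Head-to-head results (13 council members):
Measure 2 vs Measure 4: Measure 2 is ranked higher on 2+5 = 7 ballots, Measure 4 on 6. Measure 2 wins 7–6.
Measure 2 vs Plan B: Measure 2 is ranked higher on 5 ballots, Plan B on 8. Plan B wins 8–5.
Measure 2 vs Plan F: 7 to 6, Measure 2.
Measure 4 vs Plan B: Measure 4 preferred on 5+5 = 10 ballots; Measure 4 wins 10–3.
Measure 4 vs Plan F: Measure 4 preferred on 2+5+5 = 12 ballots; Measure 4 wins 12–1.
Plan B vs Plan F: 13 to 0, Plan B.
No option is unbeaten: Measure 2 loses to Plan B; Measure 4 loses to Measure 2; Plan B loses to Measure 4; Plan F loses to Measure 2. In particular Measure 2 beats Measure 4 beats Plan B beats Measure 2 is a majority cycle — no Condorcet winner exists.

none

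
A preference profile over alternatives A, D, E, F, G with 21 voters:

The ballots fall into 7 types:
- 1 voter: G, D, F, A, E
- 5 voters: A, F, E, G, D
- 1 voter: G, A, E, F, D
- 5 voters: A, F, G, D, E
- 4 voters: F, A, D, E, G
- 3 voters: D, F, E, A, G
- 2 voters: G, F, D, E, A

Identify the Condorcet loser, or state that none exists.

Head-to-head results (21 voters):
A vs D: A wins 15–6.
A vs E: A, 16–5.
A–F: A 11–10.
A vs G: A is ranked higher on 5+5+4+3 = 17 ballots, G on 4. A wins 17–4.
D vs E: D wins 15–6.
D vs F: 1+3 = 4 for D, 17 for F — F by 17–4.
D vs G: 7 to 14, G.
E vs F: 1 to 20, F.
E vs G: E is ranked higher on 5+4+3 = 12 ballots, G on 9. E wins 12–9.
F–G: F 17–4.
No alternative is winless: A beats D; D beats E; E beats G; F beats D; G beats D. There is no Condorcet loser.

none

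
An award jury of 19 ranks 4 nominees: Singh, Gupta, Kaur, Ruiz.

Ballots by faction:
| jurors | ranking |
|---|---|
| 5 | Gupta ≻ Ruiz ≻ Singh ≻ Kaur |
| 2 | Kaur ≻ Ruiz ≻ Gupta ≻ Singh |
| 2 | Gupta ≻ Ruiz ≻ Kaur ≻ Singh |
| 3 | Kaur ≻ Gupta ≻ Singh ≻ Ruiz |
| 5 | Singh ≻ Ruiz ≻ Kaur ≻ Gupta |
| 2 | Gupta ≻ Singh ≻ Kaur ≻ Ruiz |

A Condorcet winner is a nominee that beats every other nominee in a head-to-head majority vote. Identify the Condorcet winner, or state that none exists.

none

Head-to-head results (19 jurors):
Singh vs Gupta: Singh preferred on 5 ballots; Gupta wins 14–5.
Singh vs Kaur: Singh preferred on 5+5+2 = 12 ballots; Singh wins 12–7.
Singh vs Ruiz: 10 to 9, Singh.
Gupta vs Kaur: Gupta is ranked higher on 5+2+2 = 9 ballots, Kaur on 10. Kaur wins 10–9.
Gupta vs Ruiz: 5+2+3+2 = 12 for Gupta, 7 for Ruiz — Gupta by 12–7.
Kaur vs Ruiz: Kaur is ranked higher on 2+3+2 = 7 ballots, Ruiz on 12. Ruiz wins 12–7.
Every nominee loses at least once (Singh loses to Gupta; Gupta loses to Kaur; Kaur loses to Singh; Ruiz loses to Singh). The majority relation contains the cycle Singh → Kaur → Gupta → Singh, so there is no Condorcet winner.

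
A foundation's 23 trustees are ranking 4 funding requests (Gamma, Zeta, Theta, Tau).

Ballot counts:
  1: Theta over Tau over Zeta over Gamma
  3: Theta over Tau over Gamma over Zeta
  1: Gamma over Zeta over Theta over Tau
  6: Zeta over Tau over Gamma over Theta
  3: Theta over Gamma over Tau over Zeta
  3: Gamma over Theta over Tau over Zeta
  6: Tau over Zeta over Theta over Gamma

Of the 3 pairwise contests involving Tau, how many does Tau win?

3

Tau against each rival (23 reviewers):
Tau–Gamma: Tau 16–7.
Tau–Zeta: Tau 16–7.
Tau vs Theta: Tau, 12–11.
Tau beats Gamma, Zeta, Theta — 3 pairwise wins.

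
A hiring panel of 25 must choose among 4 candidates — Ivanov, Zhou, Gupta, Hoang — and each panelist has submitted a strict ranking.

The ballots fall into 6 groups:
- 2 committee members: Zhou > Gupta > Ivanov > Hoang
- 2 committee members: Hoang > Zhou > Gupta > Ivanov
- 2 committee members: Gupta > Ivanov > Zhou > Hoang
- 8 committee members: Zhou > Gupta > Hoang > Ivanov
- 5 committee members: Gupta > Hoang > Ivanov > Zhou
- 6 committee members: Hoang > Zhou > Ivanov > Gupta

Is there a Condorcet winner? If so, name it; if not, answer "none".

Head-to-head results (25 committee members):
Ivanov vs Zhou: Ivanov is ranked higher on 2+5 = 7 ballots, Zhou on 18. Zhou wins 18–7.
Ivanov vs Gupta: 6 to 19, Gupta.
Ivanov vs Hoang: Ivanov is ranked higher on 2+2 = 4 ballots, Hoang on 21. Hoang wins 21–4.
Zhou vs Gupta: Zhou is ranked higher on 2+2+8+6 = 18 ballots, Gupta on 7. Zhou wins 18–7.
Zhou vs Hoang: Zhou is ranked higher on 2+2+8 = 12 ballots, Hoang on 13. Hoang wins 13–12.
Gupta vs Hoang: 17 to 8, Gupta.
Every candidate loses at least once (Ivanov loses to Zhou; Zhou loses to Hoang; Gupta loses to Zhou; Hoang loses to Gupta). The majority relation contains the cycle Zhou > Gupta > Hoang > Zhou, so there is no Condorcet winner.

none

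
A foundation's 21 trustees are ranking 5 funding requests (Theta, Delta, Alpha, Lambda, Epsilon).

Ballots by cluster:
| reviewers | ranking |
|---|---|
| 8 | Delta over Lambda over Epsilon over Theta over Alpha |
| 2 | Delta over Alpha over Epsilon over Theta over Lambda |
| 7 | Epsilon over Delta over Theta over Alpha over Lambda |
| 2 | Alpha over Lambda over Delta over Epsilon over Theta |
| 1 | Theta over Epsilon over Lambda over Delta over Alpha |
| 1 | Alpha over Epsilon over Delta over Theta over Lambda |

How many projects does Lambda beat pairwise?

Lambda against each rival (21 reviewers):
Lambda vs Theta: 10 to 11, Theta.
Lambda vs Delta: 3 to 18, Delta.
Lambda–Alpha: Alpha 12–9.
Lambda vs Epsilon: Epsilon wins 11–10.
Lambda beats no one; loses to Theta, Delta, Alpha, Epsilon — 0 pairwise wins.

0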